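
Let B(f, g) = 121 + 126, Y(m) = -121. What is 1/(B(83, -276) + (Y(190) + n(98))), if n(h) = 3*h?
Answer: 1/420 ≈ 0.0023810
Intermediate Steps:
B(f, g) = 247
1/(B(83, -276) + (Y(190) + n(98))) = 1/(247 + (-121 + 3*98)) = 1/(247 + (-121 + 294)) = 1/(247 + 173) = 1/420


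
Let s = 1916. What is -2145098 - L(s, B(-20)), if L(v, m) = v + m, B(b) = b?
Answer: -2146994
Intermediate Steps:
L(v, m) = m + v
-2145098 - L(s, B(-20)) = -2145098 - (-20 + 1916) = -2145098 - 1*1896 = -2145098 - 1896 = -2146994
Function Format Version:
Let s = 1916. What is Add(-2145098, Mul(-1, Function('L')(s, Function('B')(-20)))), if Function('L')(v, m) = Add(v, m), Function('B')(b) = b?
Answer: -2146994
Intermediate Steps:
Function('L')(v, m) = Add(m, v)
Add(-2145098, Mul(-1, Function('L')(s, Function('B')(-20)))) = Add(-2145098, Mul(-1, Add(-20, 1916))) = Add(-2145098, Mul(-1, 1896)) = Add(-2145098, -1896) = -2146994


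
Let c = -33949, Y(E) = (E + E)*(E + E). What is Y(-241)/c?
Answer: -232324/33949 ≈ -6.8433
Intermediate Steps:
Y(E) = 4*E² (Y(E) = (2*E)*(2*E) = 4*E²)
Y(-241)/c = (4*(-241)²)/(-33949) = (4*58081)*(-1/33949) = 232324*(-1/33949) = -232324/33949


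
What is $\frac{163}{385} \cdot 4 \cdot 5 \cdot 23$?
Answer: $\frac{14996}{77} \approx 194.75$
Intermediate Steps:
$\frac{163}{385} \cdot 4 \cdot 5 \cdot 23 = 163 \cdot \frac{1}{385} \cdot 20 \cdot 23 = \frac{163}{385} \cdot 460 = \frac{14996}{77}$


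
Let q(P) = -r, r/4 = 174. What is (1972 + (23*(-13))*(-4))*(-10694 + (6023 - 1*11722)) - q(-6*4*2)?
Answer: -51932328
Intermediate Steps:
r = 696 (r = 4*174 = 696)
q(P) = -696 (q(P) = -1*696 = -696)
(1972 + (23*(-13))*(-4))*(-10694 + (6023 - 1*11722)) - q(-6*4*2) = (1972 + (23*(-13))*(-4))*(-10694 + (6023 - 1*11722)) - 1*(-696) = (1972 - 299*(-4))*(-10694 + (6023 - 11722)) + 696 = (1972 + 1196)*(-10694 - 5699) + 696 = 3168*(-16393) + 696 = -51933024 + 696 = -51932328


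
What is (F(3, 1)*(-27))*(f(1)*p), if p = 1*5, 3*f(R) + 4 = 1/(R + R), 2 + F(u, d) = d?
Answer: -315/2 ≈ -157.50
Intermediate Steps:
F(u, d) = -2 + d
f(R) = -4/3 + 1/(6*R) (f(R) = -4/3 + 1/(3*(R + R)) = -4/3 + 1/(3*((2*R))) = -4/3 + (1/(2*R))/3 = -4/3 + 1/(6*R))
p = 5
(F(3, 1)*(-27))*(f(1)*p) = ((-2 + 1)*(-27))*(((1/6)*(1 - 8*1)/1)*5) = (-1*(-27))*(((1/6)*1*(1 - 8))*5) = 27*(((1/6)*1*(-7))*5) = 27*(-7/6*5) = 27*(-35/6) = -315/2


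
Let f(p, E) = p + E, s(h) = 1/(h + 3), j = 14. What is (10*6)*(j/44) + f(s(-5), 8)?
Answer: 585/22 ≈ 26.591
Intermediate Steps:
s(h) = 1/(3 + h)
f(p, E) = E + p
(10*6)*(j/44) + f(s(-5), 8) = (10*6)*(14/44) + (8 + 1/(3 - 5)) = 60*(14*(1/44)) + (8 + 1/(-2)) = 60*(7/22) + (8 - ½) = 210/11 + 15/2 = 585/22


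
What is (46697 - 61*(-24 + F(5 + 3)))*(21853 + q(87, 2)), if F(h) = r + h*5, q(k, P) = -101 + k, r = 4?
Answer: 993172203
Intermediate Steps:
F(h) = 4 + 5*h (F(h) = 4 + h*5 = 4 + 5*h)
(46697 - 61*(-24 + F(5 + 3)))*(21853 + q(87, 2)) = (46697 - 61*(-24 + (4 + 5*(5 + 3))))*(21853 + (-101 + 87)) = (46697 - 61*(-24 + (4 + 5*8)))*(21853 - 14) = (46697 - 61*(-24 + (4 + 40)))*21839 = (46697 - 61*(-24 + 44))*21839 = (46697 - 61*20)*21839 = (46697 - 1220)*21839 = 45477*21839 = 993172203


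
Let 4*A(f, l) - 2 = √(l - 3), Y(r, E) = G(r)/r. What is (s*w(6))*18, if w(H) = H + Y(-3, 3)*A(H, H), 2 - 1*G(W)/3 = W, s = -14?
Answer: -882 + 315*√3 ≈ -336.40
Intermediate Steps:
G(W) = 6 - 3*W
Y(r, E) = (6 - 3*r)/r
A(f, l) = ½ + √(-3 + l)/4 (A(f, l) = ½ + √(l - 3)/4 = ½ + √(-3 + l)/4)
w(H) = -5/2 + H - 5*√(-3 + H)/4 (w(H) = H + (-3 + 6/(-3))*(½ + √(-3 + H)/4) = H + (-3 + 6*(-⅓))*(½ + √(-3 + H)/4) = H + (-3 - 2)*(½ + √(-3 + H)/4) = H - 5*(½ + √(-3 + H)/4) = H + (-5/2 - 5*√(-3 + H)/4) = -5/2 + H - 5*√(-3 + H)/4)
(s*w(6))*18 = -14*(-5/2 + 6 - 5*√(-3 + 6)/4)*18 = -14*(-5/2 + 6 - 5*√3/4)*18 = -14*(7/2 - 5*√3/4)*18 = (-49 + 35*√3/2)*18 = -882 + 315*√3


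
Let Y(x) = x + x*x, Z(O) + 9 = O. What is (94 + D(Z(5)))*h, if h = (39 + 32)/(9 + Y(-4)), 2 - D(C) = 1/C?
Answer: 3905/12 ≈ 325.42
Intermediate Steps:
Z(O) = -9 + O
Y(x) = x + x²
D(C) = 2 - 1/C
h = 71/21 (h = (39 + 32)/(9 - 4*(1 - 4)) = 71/(9 - 4*(-3)) = 71/(9 + 12) = 71/21 ≈ 3.3810)
(94 + D(Z(5)))*h = (94 + (2 - 1/(-9 + 5)))*(71/21) = (94 + (2 - 1/(-4)))*(71/21) = (94 + (2 - 1*(-¼)))*(71/21) = (94 + (2 + ¼))*(71/21) = (94 + 9/4)*(71/21) = (385/4)*(71/21) = 3905/12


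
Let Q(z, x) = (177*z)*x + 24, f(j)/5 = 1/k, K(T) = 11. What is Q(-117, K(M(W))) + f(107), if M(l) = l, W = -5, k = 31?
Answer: -7061020/31 ≈ -2.2777e+5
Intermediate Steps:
f(j) = 5/31
Q(z, x) = 24 + 177*x*z (Q(z, x) = 177*x*z + 24 = 24 + 177*x*z)
Q(-117, K(M(W))) + f(107) = (24 + 177*11*(-117)) + 5/31 = (24 - 227799) + 5/31 = -227775 + 5/31 = -7061020/31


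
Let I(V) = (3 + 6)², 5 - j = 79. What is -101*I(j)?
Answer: -8181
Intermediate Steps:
j = -74 (j = 5 - 1*79 = 5 - 79 = -74)
I(V) = 81 (I(V) = 9² = 81)
-101*I(j) = -101*81 = -8181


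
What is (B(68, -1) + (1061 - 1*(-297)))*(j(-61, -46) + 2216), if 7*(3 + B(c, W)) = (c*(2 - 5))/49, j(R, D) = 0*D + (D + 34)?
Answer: 1023892444/343 ≈ 2.9851e+6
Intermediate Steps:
j(R, D) = 34 + D (j(R, D) = 0 + (34 + D) = 34 + D)
B(c, W) = -3 - 3*c/343 (B(c, W) = -3 + ((c*(2 - 5))/49)/7 = -3 + ((c*(-3))*(1/49))/7 = -3 + (-3*c*(1/49))/7 = -3 + (-3*c/49)/7 = -3 - 3*c/343)
(B(68, -1) + (1061 - 1*(-297)))*(j(-61, -46) + 2216) = ((-3 - 3/343*68) + (1061 - 1*(-297)))*((34 - 46) + 2216) = ((-3 - 204/343) + (1061 + 297))*(-12 + 2216) = (-1233/343 + 1358)*2204 = (464561/343)*2204 = 1023892444/343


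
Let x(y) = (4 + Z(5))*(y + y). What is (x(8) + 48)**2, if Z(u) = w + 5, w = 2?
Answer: 50176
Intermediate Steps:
Z(u) = 7 (Z(u) = 2 + 5 = 7)
x(y) = 22*y (x(y) = (4 + 7)*(y + y) = 11*(2*y) = 22*y)
(x(8) + 48)**2 = (22*8 + 48)**2 = (176 + 48)**2 = 224**2 = 50176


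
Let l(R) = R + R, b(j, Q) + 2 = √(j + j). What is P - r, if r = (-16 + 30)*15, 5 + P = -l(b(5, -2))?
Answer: -211 - 2*√10 ≈ -217.32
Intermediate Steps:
b(j, Q) = -2 + √2*√j (b(j, Q) = -2 + √(j + j) = -2 + √(2*j) = -2 + √2*√j)
l(R) = 2*R
P = -1 - 2*√10 (P = -5 - 2*(-2 + √2*√5) = -5 - 2*(-2 + √10) = -5 - (-4 + 2*√10) = -5 + (4 - 2*√10) = -1 - 2*√10 ≈ -7.3246)
r = 210 (r = 14*15 = 210)
P - r = (-1 - 2*√10) - 1*210 = (-1 - 2*√10) - 210 = -211 - 2*√10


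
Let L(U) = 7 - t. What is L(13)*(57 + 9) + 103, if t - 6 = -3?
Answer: 367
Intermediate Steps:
t = 3 (t = 6 - 3 = 3)
L(U) = 4 (L(U) = 7 - 1*3 = 7 - 3 = 4)
L(13)*(57 + 9) + 103 = 4*(57 + 9) + 103 = 4*66 + 103 = 264 + 103 = 367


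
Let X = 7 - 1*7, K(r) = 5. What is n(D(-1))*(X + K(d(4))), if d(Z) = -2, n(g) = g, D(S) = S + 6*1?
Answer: 25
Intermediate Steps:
D(S) = 6 + S (D(S) = S + 6 = 6 + S)
X = 0 (X = 7 - 7 = 0)
n(D(-1))*(X + K(d(4))) = (6 - 1)*(0 + 5) = 5*5 = 25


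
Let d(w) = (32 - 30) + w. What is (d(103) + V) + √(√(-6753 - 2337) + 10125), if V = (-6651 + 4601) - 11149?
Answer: -13094 + √(10125 + 3*I*√1010) ≈ -12993.0 + 0.47375*I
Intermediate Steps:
d(w) = 2 + w
V = -13199 (V = -2050 - 11149 = -13199)
(d(103) + V) + √(√(-6753 - 2337) + 10125) = ((2 + 103) - 13199) + √(√(-6753 - 2337) + 10125) = (105 - 13199) + √(√(-9090) + 10125) = -13094 + √(3*I*√1010 + 10125) = -13094 + √(10125 + 3*I*√1010)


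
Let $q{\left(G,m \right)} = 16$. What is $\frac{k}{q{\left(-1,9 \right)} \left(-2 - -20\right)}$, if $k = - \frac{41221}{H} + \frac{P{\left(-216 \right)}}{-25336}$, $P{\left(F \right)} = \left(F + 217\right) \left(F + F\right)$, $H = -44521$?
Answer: $\frac{132951041}{40607426016} \approx 0.0032741$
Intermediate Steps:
$P{\left(F \right)} = 2 F \left(217 + F\right)$ ($P{\left(F \right)} = \left(217 + F\right) 2 F = 2 F \left(217 + F\right)$)
$k = \frac{132951041}{140998007}$ ($k = - \frac{41221}{-44521} + \frac{2 \left(-216\right) \left(217 - 216\right)}{-25336} = \left(-41221\right) \left(- \frac{1}{44521}\right) + 2 \left(-216\right) 1 \left(- \frac{1}{25336}\right) = \frac{41221}{44521} - - \frac{54}{3167} = \frac{41221}{44521} + \frac{54}{3167} = \frac{132951041}{140998007} \approx 0.94293$)
$\frac{k}{q{\left(-1,9 \right)} \left(-2 - -20\right)} = \frac{132951041}{140998007 \cdot 16 \left(-2 - -20\right)} = \frac{132951041}{140998007 \cdot 16 \left(-2 + 20\right)} = \frac{132951041}{140998007 \cdot 16 \cdot 18} = \frac{132951041}{140998007 \cdot 288} = \frac{132951041}{140998007} \cdot \frac{1}{288} = \frac{132951041}{40607426016}$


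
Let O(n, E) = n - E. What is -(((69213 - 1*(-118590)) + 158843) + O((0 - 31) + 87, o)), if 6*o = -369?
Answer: -693527/2 ≈ -3.4676e+5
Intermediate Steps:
o = -123/2 (o = (⅙)*(-369) = -123/2 ≈ -61.500)
-(((69213 - 1*(-118590)) + 158843) + O((0 - 31) + 87, o)) = -(((69213 - 1*(-118590)) + 158843) + (((0 - 31) + 87) - 1*(-123/2))) = -(((69213 + 118590) + 158843) + ((-31 + 87) + 123/2)) = -((187803 + 158843) + (56 + 123/2)) = -(346646 + 235/2) = -1*693527/2 = -693527/2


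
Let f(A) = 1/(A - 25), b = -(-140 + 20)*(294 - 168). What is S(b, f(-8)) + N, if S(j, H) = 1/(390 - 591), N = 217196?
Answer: 43656395/201 ≈ 2.1720e+5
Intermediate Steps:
b = 15120 (b = -(-120)*126 = -1*(-15120) = 15120)
f(A) = 1/(-25 + A)
S(j, H) = -1/201 (S(j, H) = 1/(-201) = -1/201)
S(b, f(-8)) + N = -1/201 + 217196 = 43656395/201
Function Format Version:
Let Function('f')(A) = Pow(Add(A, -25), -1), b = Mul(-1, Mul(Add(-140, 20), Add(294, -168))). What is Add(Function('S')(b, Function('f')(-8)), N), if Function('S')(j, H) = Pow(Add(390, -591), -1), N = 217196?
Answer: Rational(43656395, 201) ≈ 2.1720e+5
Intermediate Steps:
b = 15120 (b = Mul(-1, Mul(-120, 126)) = Mul(-1, -15120) = 15120)
Function('f')(A) = Pow(Add(-25, A), -1)
Function('S')(j, H) = Rational(-1, 201) (Function('S')(j, H) = Pow(-201, -1) = Rational(-1, 201))
Add(Function('S')(b, Function('f')(-8)), N) = Add(Rational(-1, 201), 217196) = Rational(43656395, 201)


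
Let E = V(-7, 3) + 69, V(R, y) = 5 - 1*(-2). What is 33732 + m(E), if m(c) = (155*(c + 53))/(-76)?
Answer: 2543637/76 ≈ 33469.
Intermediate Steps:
V(R, y) = 7 (V(R, y) = 5 + 2 = 7)
E = 76 (E = 7 + 69 = 76)
m(c) = -8215/76 - 155*c/76 (m(c) = (155*(53 + c))*(-1/76) = (8215 + 155*c)*(-1/76) = -8215/76 - 155*c/76)
33732 + m(E) = 33732 + (-8215/76 - 155/76*76) = 33732 + (-8215/76 - 155) = 33732 - 19995/76 = 2543637/76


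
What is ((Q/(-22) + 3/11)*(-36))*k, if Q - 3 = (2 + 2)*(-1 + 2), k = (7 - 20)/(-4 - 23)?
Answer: 26/33 ≈ 0.78788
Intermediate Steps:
k = 13/27 (k = -13/(-27) = -13*(-1/27) = 13/27 ≈ 0.48148)
Q = 7 (Q = 3 + (2 + 2)*(-1 + 2) = 3 + 4*1 = 3 + 4 = 7)
((Q/(-22) + 3/11)*(-36))*k = ((7/(-22) + 3/11)*(-36))*(13/27) = ((7*(-1/22) + 3*(1/11))*(-36))*(13/27) = ((-7/22 + 3/11)*(-36))*(13/27) = -1/22*(-36)*(13/27) = (18/11)*(13/27) = 26/33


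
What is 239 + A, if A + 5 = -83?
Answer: 151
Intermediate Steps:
A = -88 (A = -5 - 83 = -88)
239 + A = 239 - 88 = 151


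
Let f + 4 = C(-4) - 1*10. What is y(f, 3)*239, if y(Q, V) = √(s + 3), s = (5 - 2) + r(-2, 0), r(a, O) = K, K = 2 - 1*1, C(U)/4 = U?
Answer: 239*√7 ≈ 632.33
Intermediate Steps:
C(U) = 4*U
K = 1 (K = 2 - 1 = 1)
r(a, O) = 1
f = -30 (f = -4 + (4*(-4) - 1*10) = -4 + (-16 - 10) = -4 - 26 = -30)
s = 4 (s = (5 - 2) + 1 = 3 + 1 = 4)
y(Q, V) = √7 (y(Q, V) = √(4 + 3) = √7)
y(f, 3)*239 = √7*239 = 239*√7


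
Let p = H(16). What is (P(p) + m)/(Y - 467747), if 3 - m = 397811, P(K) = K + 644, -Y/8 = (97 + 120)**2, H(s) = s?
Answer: 397148/844459 ≈ 0.47030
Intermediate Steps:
Y = -376712 (Y = -8*(97 + 120)**2 = -8*217**2 = -8*47089 = -376712)
p = 16
P(K) = 644 + K
m = -397808 (m = 3 - 1*397811 = 3 - 397811 = -397808)
(P(p) + m)/(Y - 467747) = ((644 + 16) - 397808)/(-376712 - 467747) = (660 - 397808)/(-844459) = -397148*(-1/844459) = 397148/844459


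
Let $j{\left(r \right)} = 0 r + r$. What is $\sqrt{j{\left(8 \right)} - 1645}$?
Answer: $i \sqrt{1637} \approx 40.46 i$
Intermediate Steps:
$j{\left(r \right)} = r$ ($j{\left(r \right)} = 0 + r = r$)
$\sqrt{j{\left(8 \right)} - 1645} = \sqrt{8 - 1645} = \sqrt{-1637} = i \sqrt{1637}$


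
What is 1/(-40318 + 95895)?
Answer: 1/55577 ≈ 1.7993e-5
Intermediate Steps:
1/(-40318 + 95895) = 1/55577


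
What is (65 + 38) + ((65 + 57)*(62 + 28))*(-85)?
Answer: -933197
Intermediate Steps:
(65 + 38) + ((65 + 57)*(62 + 28))*(-85) = 103 + (122*90)*(-85) = 103 + 10980*(-85) = 103 - 933300 = -933197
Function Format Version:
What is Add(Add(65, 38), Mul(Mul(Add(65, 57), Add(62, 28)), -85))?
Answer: -933197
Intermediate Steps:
Add(Add(65, 38), Mul(Mul(Add(65, 57), Add(62, 28)), -85)) = Add(103, Mul(Mul(122, 90), -85)) = Add(103, Mul(10980, -85)) = Add(103, -933300) = -933197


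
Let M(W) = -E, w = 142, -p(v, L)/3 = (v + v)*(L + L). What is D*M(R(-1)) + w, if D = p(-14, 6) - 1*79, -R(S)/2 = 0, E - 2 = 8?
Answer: -9148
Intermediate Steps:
p(v, L) = -12*L*v (p(v, L) = -3*(v + v)*(L + L) = -3*2*v*2*L = -12*L*v)
E = 10 (E = 2 + 8 = 10)
R(S) = 0 (R(S) = -2*0 = 0)
D = 929 (D = -12*6*(-14) - 1*79 = 1008 - 79 = 929)
M(W) = -10 (M(W) = -1*10 = -10)
D*M(R(-1)) + w = 929*(-10) + 142 = -9290 + 142 = -9148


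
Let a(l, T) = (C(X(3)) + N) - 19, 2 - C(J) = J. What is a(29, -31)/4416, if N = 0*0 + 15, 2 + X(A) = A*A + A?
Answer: -1/368 ≈ -0.0027174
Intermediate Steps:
X(A) = -2 + A + A**2 (X(A) = -2 + (A*A + A) = -2 + (A**2 + A) = -2 + (A + A**2) = -2 + A + A**2)
C(J) = 2 - J
N = 15 (N = 0 + 15 = 15)
a(l, T) = -12 (a(l, T) = ((2 - (-2 + 3 + 3**2)) + 15) - 19 = ((2 - (-2 + 3 + 9)) + 15) - 19 = ((2 - 1*10) + 15) - 19 = ((2 - 10) + 15) - 19 = (-8 + 15) - 19 = 7 - 19 = -12)
a(29, -31)/4416 = -12/4416 = -12*1/4416 = -1/368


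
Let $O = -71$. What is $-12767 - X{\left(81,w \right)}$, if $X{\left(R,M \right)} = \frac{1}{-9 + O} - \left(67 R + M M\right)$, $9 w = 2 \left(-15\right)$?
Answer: $- \frac{5276791}{720} \approx -7328.9$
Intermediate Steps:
$w = - \frac{10}{3}$ ($w = \frac{2 \left(-15\right)}{9} = \frac{1}{9} \left(-30\right) = - \frac{10}{3} \approx -3.3333$)
$X{\left(R,M \right)} = - \frac{1}{80} - M^{2} - 67 R$ ($X{\left(R,M \right)} = \frac{1}{-9 - 71} - \left(67 R + M M\right) = \frac{1}{-80} - \left(67 R + M^{2}\right) = - \frac{1}{80} - \left(M^{2} + 67 R\right) = - \frac{1}{80} - M^{2} - 67 R$)
$-12767 - X{\left(81,w \right)} = -12767 - \left(- \frac{1}{80} - \left(- \frac{10}{3}\right)^{2} - 5427\right) = -12767 - \left(- \frac{1}{80} - \frac{100}{9} - 5427\right) = -12767 - - \frac{3915449}{720} = -12767 + \frac{3915449}{720} = - \frac{5276791}{720}$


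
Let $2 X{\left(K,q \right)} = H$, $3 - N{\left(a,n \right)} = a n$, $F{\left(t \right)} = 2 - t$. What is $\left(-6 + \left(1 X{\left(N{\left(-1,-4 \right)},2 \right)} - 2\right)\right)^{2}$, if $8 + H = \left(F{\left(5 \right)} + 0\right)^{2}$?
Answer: $\frac{225}{4} \approx 56.25$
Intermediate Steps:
$N{\left(a,n \right)} = 3 - a n$
$H = 1$ ($H = -8 + \left(\left(2 - 5\right) + 0\right)^{2} = -8 + \left(-3 + 0\right)^{2} = -8 + \left(-3\right)^{2} = -8 + 9 = 1$)
$X{\left(K,q \right)} = \frac{1}{2}$ ($X{\left(K,q \right)} = \frac{1}{2} \cdot 1 = \frac{1}{2}$)
$\left(-6 + \left(1 X{\left(N{\left(-1,-4 \right)},2 \right)} - 2\right)\right)^{2} = \left(-6 + \left(1 \cdot \frac{1}{2} - 2\right)\right)^{2} = \left(-6 + \left(\frac{1}{2} - 2\right)\right)^{2} = \left(-6 - \frac{3}{2}\right)^{2} = \left(- \frac{15}{2}\right)^{2} = \frac{225}{4}$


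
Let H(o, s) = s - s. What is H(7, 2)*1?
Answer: 0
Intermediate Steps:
H(o, s) = 0
H(7, 2)*1 = 0*1 = 0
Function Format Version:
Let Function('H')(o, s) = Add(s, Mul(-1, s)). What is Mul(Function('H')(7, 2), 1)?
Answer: 0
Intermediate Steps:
Function('H')(o, s) = 0
Mul(Function('H')(7, 2), 1) = Mul(0, 1) = 0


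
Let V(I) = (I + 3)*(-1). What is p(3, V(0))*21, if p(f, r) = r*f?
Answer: -189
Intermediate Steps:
V(I) = -3 - I (V(I) = (3 + I)*(-1) = -3 - I)
p(f, r) = f*r
p(3, V(0))*21 = (3*(-3 - 1*0))*21 = (3*(-3 + 0))*21 = (3*(-3))*21 = -9*21 = -189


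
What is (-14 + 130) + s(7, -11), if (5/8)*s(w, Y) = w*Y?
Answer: -36/5 ≈ -7.2000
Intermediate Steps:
s(w, Y) = 8*Y*w/5 (s(w, Y) = 8*(w*Y)/5 = 8*(Y*w)/5 = 8*Y*w/5)
(-14 + 130) + s(7, -11) = (-14 + 130) + (8/5)*(-11)*7 = 116 - 616/5 = -36/5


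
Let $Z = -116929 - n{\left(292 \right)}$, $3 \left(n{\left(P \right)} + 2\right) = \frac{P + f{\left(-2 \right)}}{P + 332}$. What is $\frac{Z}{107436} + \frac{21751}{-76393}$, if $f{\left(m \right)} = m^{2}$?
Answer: $- \frac{2637006097339}{1920521853432} \approx -1.3731$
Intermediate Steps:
$n{\left(P \right)} = -2 + \frac{4 + P}{3 \left(332 + P\right)}$ ($n{\left(P \right)} = -2 + \frac{\left(P + \left(-2\right)^{2}\right) \frac{1}{P + 332}}{3} = -2 + \frac{\left(P + 4\right) \frac{1}{332 + P}}{3} = -2 + \frac{\left(4 + P\right) \frac{1}{332 + P}}{3} = -2 + \frac{\frac{1}{332 + P} \left(4 + P\right)}{3} = -2 + \frac{4 + P}{3 \left(332 + P\right)}$)
$Z = - \frac{27360955}{234}$ ($Z = -116929 - \frac{-1988 - 1460}{3 \left(332 + 292\right)} = -116929 - \frac{-1988 - 1460}{3 \cdot 624} = -116929 - \frac{1}{3} \cdot \frac{1}{624} \left(-3448\right) = -116929 - - \frac{431}{234} = -116929 + \frac{431}{234} = - \frac{27360955}{234} \approx -1.1693 \cdot 10^{5}$)
$\frac{Z}{107436} + \frac{21751}{-76393} = - \frac{27360955}{234 \cdot 107436} + \frac{21751}{-76393} = \left(- \frac{27360955}{234}\right) \frac{1}{107436} + 21751 \left(- \frac{1}{76393}\right) = - \frac{27360955}{25140024} - \frac{21751}{76393} = - \frac{2637006097339}{1920521853432}$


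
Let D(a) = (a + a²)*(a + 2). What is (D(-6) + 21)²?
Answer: 9801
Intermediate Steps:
D(a) = (2 + a)*(a + a²) (D(a) = (a + a²)*(2 + a) = (2 + a)*(a + a²))
(D(-6) + 21)² = (-6*(2 + (-6)² + 3*(-6)) + 21)² = (-6*(2 + 36 - 18) + 21)² = (-6*20 + 21)² = (-120 + 21)² = (-99)² = 9801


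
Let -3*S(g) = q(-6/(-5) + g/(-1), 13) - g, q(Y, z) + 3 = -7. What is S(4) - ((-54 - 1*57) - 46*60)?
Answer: 8627/3 ≈ 2875.7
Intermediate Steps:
q(Y, z) = -10 (q(Y, z) = -3 - 7 = -10)
S(g) = 10/3 + g/3 (S(g) = -(-10 - g)/3 = 10/3 + g/3)
S(4) - ((-54 - 1*57) - 46*60) = (10/3 + (⅓)*4) - ((-54 - 1*57) - 46*60) = (10/3 + 4/3) - ((-54 - 57) - 2760) = 14/3 - (-111 - 2760) = 14/3 - 1*(-2871) = 14/3 + 2871 = 8627/3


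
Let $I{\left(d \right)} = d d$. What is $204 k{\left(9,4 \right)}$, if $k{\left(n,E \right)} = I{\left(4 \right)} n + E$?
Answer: $30192$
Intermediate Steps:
$I{\left(d \right)} = d^{2}$
$k{\left(n,E \right)} = E + 16 n$ ($k{\left(n,E \right)} = 4^{2} n + E = 16 n + E = E + 16 n$)
$204 k{\left(9,4 \right)} = 204 \left(4 + 16 \cdot 9\right) = 204 \left(4 + 144\right) = 204 \cdot 148 = 30192$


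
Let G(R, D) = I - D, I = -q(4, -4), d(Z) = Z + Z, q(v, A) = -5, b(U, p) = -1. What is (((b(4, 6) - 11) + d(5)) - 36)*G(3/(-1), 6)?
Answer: 38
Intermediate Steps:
d(Z) = 2*Z
I = 5 (I = -1*(-5) = 5)
G(R, D) = 5 - D
(((b(4, 6) - 11) + d(5)) - 36)*G(3/(-1), 6) = (((-1 - 11) + 2*5) - 36)*(5 - 1*6) = ((-12 + 10) - 36)*(5 - 6) = (-2 - 36)*(-1) = -38*(-1) = 38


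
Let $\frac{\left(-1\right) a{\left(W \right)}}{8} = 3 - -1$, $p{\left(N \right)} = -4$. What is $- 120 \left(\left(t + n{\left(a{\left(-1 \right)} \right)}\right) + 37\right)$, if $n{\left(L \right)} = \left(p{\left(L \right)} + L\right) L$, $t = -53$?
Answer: $-136320$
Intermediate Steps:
$a{\left(W \right)} = -32$ ($a{\left(W \right)} = - 8 \left(3 - -1\right) = - 8 \left(3 + 1\right) = \left(-8\right) 4 = -32$)
$n{\left(L \right)} = L \left(-4 + L\right)$ ($n{\left(L \right)} = \left(-4 + L\right) L = L \left(-4 + L\right)$)
$- 120 \left(\left(t + n{\left(a{\left(-1 \right)} \right)}\right) + 37\right) = - 120 \left(\left(-53 - 32 \left(-4 - 32\right)\right) + 37\right) = - 120 \left(\left(-53 - -1152\right) + 37\right) = - 120 \left(\left(-53 + 1152\right) + 37\right) = - 120 \left(1099 + 37\right) = \left(-120\right) 1136 = -136320$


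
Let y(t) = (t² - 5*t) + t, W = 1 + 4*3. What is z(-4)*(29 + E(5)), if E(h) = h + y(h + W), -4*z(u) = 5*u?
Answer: 1430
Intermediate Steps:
z(u) = -5*u/4
W = 13 (W = 1 + 12 = 13)
y(t) = t² - 4*t
E(h) = h + (9 + h)*(13 + h) (E(h) = h + (h + 13)*(-4 + (h + 13)) = h + (13 + h)*(-4 + (13 + h)) = h + (13 + h)*(9 + h) = h + (9 + h)*(13 + h))
z(-4)*(29 + E(5)) = (-5/4*(-4))*(29 + (5 + (9 + 5)*(13 + 5))) = 5*(29 + (5 + 14*18)) = 5*(29 + (5 + 252)) = 5*(29 + 257) = 5*286 = 1430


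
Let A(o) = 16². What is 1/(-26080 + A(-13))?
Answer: -1/25824 ≈ -3.8724e-5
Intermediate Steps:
A(o) = 256
1/(-26080 + A(-13)) = 1/(-26080 + 256) = 1/(-25824) = -1/25824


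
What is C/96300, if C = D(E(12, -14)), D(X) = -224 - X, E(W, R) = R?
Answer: -7/3210 ≈ -0.0021807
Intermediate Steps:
C = -210 (C = -224 - 1*(-14) = -224 + 14 = -210)
C/96300 = -210/96300 = -210*1/96300 = -7/3210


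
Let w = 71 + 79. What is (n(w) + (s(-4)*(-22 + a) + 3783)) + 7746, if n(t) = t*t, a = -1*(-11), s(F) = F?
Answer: 34073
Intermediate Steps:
a = 11
w = 150
n(t) = t²
(n(w) + (s(-4)*(-22 + a) + 3783)) + 7746 = (150² + (-4*(-22 + 11) + 3783)) + 7746 = (22500 + (-4*(-11) + 3783)) + 7746 = (22500 + (44 + 3783)) + 7746 = (22500 + 3827) + 7746 = 26327 + 7746 = 34073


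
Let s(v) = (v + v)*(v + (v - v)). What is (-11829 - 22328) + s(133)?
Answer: 1221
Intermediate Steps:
s(v) = 2*v**2 (s(v) = (2*v)*(v + 0) = (2*v)*v = 2*v**2)
(-11829 - 22328) + s(133) = (-11829 - 22328) + 2*133**2 = -34157 + 2*17689 = -34157 + 35378 = 1221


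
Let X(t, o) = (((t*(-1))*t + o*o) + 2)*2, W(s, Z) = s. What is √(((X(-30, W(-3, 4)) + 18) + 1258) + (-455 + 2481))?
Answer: 2*√381 ≈ 39.038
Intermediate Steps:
X(t, o) = 4 - 2*t² + 2*o² (X(t, o) = (((-t)*t + o²) + 2)*2 = ((-t² + o²) + 2)*2 = ((o² - t²) + 2)*2 = (2 + o² - t²)*2 = 4 - 2*t² + 2*o²)
√(((X(-30, W(-3, 4)) + 18) + 1258) + (-455 + 2481)) = √((((4 - 2*(-30)² + 2*(-3)²) + 18) + 1258) + (-455 + 2481)) = √((((4 - 2*900 + 2*9) + 18) + 1258) + 2026) = √((((4 - 1800 + 18) + 18) + 1258) + 2026) = √(((-1778 + 18) + 1258) + 2026) = √((-1760 + 1258) + 2026) = √(-502 + 2026) = √1524 = 2*√381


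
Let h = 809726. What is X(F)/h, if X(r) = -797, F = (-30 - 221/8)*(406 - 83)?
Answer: -797/809726 ≈ -0.00098428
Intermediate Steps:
F = -148903/8 (F = (-30 - 221*⅛)*323 = (-30 - 221/8)*323 = -461/8*323 = -148903/8 ≈ -18613.)
X(F)/h = -797/809726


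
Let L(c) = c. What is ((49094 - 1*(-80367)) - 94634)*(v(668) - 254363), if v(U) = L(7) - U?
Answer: -8881720848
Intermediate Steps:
v(U) = 7 - U
((49094 - 1*(-80367)) - 94634)*(v(668) - 254363) = ((49094 - 1*(-80367)) - 94634)*((7 - 1*668) - 254363) = ((49094 + 80367) - 94634)*((7 - 668) - 254363) = (129461 - 94634)*(-661 - 254363) = 34827*(-255024) = -8881720848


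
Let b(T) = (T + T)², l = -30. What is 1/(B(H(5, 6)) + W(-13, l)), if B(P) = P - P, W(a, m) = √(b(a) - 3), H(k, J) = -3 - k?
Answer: √673/673 ≈ 0.038547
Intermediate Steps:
b(T) = 4*T² (b(T) = (2*T)² = 4*T²)
W(a, m) = √(-3 + 4*a²) (W(a, m) = √(4*a² - 3) = √(-3 + 4*a²))
B(P) = 0
1/(B(H(5, 6)) + W(-13, l)) = 1/(0 + √(-3 + 4*(-13)²)) = 1/(0 + √(-3 + 4*169)) = 1/(0 + √(-3 + 676)) = 1/(0 + √673) = 1/(√673) = √673/673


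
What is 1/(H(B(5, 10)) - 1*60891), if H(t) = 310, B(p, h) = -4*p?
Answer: -1/60581 ≈ -1.6507e-5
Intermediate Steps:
1/(H(B(5, 10)) - 1*60891) = 1/(310 - 1*60891) = 1/(310 - 60891) = 1/(-60581) = -1/60581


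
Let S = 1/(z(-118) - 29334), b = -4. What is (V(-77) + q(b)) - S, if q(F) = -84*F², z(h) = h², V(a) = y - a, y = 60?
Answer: -18599869/15410 ≈ -1207.0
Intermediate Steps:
V(a) = 60 - a
S = -1/15410 (S = 1/((-118)² - 29334) = 1/(13924 - 29334) = 1/(-15410) = -1/15410 ≈ -6.4893e-5)
(V(-77) + q(b)) - S = ((60 - 1*(-77)) - 84*(-4)²) - 1*(-1/15410) = ((60 + 77) - 84*16) + 1/15410 = (137 - 1344) + 1/15410 = -1207 + 1/15410 = -18599869/15410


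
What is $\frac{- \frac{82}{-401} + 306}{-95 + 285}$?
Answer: $\frac{61394}{38095} \approx 1.6116$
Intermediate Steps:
$\frac{- \frac{82}{-401} + 306}{-95 + 285} = \frac{\left(-82\right) \left(- \frac{1}{401}\right) + 306}{190} = \left(\frac{82}{401} + 306\right) \frac{1}{190} = \frac{122788}{401} \cdot \frac{1}{190} = \frac{61394}{38095}$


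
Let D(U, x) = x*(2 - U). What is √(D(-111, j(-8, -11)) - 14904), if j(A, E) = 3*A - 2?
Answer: I*√17842 ≈ 133.57*I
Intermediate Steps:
j(A, E) = -2 + 3*A
√(D(-111, j(-8, -11)) - 14904) = √((-2 + 3*(-8))*(2 - 1*(-111)) - 14904) = √((-2 - 24)*(2 + 111) - 14904) = √(-26*113 - 14904) = √(-2938 - 14904) = √(-17842) = I*√17842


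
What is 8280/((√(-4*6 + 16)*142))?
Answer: -1035*I*√2/71 ≈ -20.616*I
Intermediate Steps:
8280/((√(-4*6 + 16)*142)) = 8280/((√(-24 + 16)*142)) = 8280/((√(-8)*142)) = 8280/(((2*I*√2)*142)) = 8280/((284*I*√2)) = 8280*(-I*√2/568) = -1035*I*√2/71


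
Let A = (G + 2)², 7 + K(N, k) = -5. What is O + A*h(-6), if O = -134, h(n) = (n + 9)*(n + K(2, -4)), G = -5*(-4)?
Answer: -26270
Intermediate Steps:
G = 20
K(N, k) = -12 (K(N, k) = -7 - 5 = -12)
h(n) = (-12 + n)*(9 + n) (h(n) = (n + 9)*(n - 12) = (9 + n)*(-12 + n) = (-12 + n)*(9 + n))
A = 484 (A = (20 + 2)² = 22² = 484)
O + A*h(-6) = -134 + 484*(-108 + (-6)² - 3*(-6)) = -134 + 484*(-108 + 36 + 18) = -134 + 484*(-54) = -134 - 26136 = -26270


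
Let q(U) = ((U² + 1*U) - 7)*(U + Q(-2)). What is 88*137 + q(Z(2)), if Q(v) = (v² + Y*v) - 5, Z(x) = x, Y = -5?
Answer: 12045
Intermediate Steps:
Q(v) = -5 + v² - 5*v (Q(v) = (v² - 5*v) - 5 = -5 + v² - 5*v)
q(U) = (9 + U)*(-7 + U + U²) (q(U) = ((U² + 1*U) - 7)*(U + (-5 + (-2)² - 5*(-2))) = ((U² + U) - 7)*(U + (-5 + 4 + 10)) = ((U + U²) - 7)*(U + 9) = (-7 + U + U²)*(9 + U) = (9 + U)*(-7 + U + U²))
88*137 + q(Z(2)) = 88*137 + (-63 + 2³ + 2*2 + 10*2²) = 12056 + (-63 + 8 + 4 + 10*4) = 12056 + (-63 + 8 + 4 + 40) = 12056 - 11 = 12045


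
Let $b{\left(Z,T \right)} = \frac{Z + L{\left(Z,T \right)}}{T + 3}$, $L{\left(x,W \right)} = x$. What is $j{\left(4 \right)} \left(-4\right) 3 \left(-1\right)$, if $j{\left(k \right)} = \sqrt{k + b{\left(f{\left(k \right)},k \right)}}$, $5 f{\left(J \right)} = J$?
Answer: $\frac{24 \sqrt{1295}}{35} \approx 24.676$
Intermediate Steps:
$f{\left(J \right)} = \frac{J}{5}$
$b{\left(Z,T \right)} = \frac{2 Z}{3 + T}$ ($b{\left(Z,T \right)} = \frac{Z + Z}{T + 3} = \frac{2 Z}{3 + T}$)
$j{\left(k \right)} = \sqrt{k + \frac{2 k}{5 \left(3 + k\right)}}$ ($j{\left(k \right)} = \sqrt{k + \frac{2 \frac{k}{5}}{3 + k}} = \sqrt{k + \frac{2 k}{5 \left(3 + k\right)}}$)
$j{\left(4 \right)} \left(-4\right) 3 \left(-1\right) = \frac{\sqrt{5} \sqrt{\frac{4 \left(17 + 5 \cdot 4\right)}{3 + 4}}}{5} \left(-4\right) 3 \left(-1\right) = \frac{\sqrt{5} \sqrt{\frac{4 \left(17 + 20\right)}{7}}}{5} \left(\left(-12\right) \left(-1\right)\right) = \frac{\sqrt{5} \sqrt{4 \cdot \frac{1}{7} \cdot 37}}{5} \cdot 12 = \frac{\sqrt{5} \sqrt{\frac{148}{7}}}{5} \cdot 12 = \frac{\sqrt{5} \frac{2 \sqrt{259}}{7}}{5} \cdot 12 = \frac{2 \sqrt{1295}}{35} \cdot 12 = \frac{24 \sqrt{1295}}{35}$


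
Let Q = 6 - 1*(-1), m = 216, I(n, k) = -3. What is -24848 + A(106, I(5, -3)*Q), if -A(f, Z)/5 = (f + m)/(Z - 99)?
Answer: -298015/12 ≈ -24835.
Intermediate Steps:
Q = 7 (Q = 6 + 1 = 7)
A(f, Z) = -5*(216 + f)/(-99 + Z) (A(f, Z) = -5*(f + 216)/(Z - 99) = -5*(216 + f)/(-99 + Z))
-24848 + A(106, I(5, -3)*Q) = -24848 + 5*(-216 - 1*106)/(-99 - 3*7) = -24848 + 5*(-216 - 106)/(-99 - 21) = -24848 + 5*(-322)/(-120) = -24848 + 5*(-1/120)*(-322) = -24848 + 161/12 = -298015/12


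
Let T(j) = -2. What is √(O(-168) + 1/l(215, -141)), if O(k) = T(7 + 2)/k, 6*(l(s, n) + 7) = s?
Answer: √2459541/7266 ≈ 0.21584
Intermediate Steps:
l(s, n) = -7 + s/6
O(k) = -2/k
√(O(-168) + 1/l(215, -141)) = √(-2/(-168) + 1/(-7 + (⅙)*215)) = √(-2*(-1/168) + 1/(-7 + 215/6)) = √(1/84 + 1/(173/6)) = √(1/84 + 6/173) = √(677/14532) = √2459541/7266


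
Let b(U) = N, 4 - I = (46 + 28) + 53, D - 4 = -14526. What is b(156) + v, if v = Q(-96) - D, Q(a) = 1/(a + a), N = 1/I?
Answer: 38105693/2624 ≈ 14522.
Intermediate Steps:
D = -14522 (D = 4 - 14526 = -14522)
I = -123 (I = 4 - ((46 + 28) + 53) = 4 - (74 + 53) = 4 - 1*127 = 4 - 127 = -123)
N = -1/123 (N = 1/(-123) = -1/123 ≈ -0.0081301)
b(U) = -1/123
Q(a) = 1/(2*a)
v = 2788223/192 (v = (1/2)/(-96) - 1*(-14522) = (1/2)*(-1/96) + 14522 = -1/192 + 14522 = 2788223/192 ≈ 14522.)
b(156) + v = -1/123 + 2788223/192 = 38105693/2624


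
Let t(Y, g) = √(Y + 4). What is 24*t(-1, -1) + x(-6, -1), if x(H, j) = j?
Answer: -1 + 24*√3 ≈ 40.569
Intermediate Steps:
t(Y, g) = √(4 + Y)
24*t(-1, -1) + x(-6, -1) = 24*√(4 - 1) - 1 = 24*√3 - 1 = -1 + 24*√3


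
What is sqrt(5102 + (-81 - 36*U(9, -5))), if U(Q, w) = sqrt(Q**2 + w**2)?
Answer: sqrt(5021 - 36*sqrt(106)) ≈ 68.193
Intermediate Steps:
sqrt(5102 + (-81 - 36*U(9, -5))) = sqrt(5102 + (-81 - 36*sqrt(9**2 + (-5)**2))) = sqrt(5102 + (-81 - 36*sqrt(81 + 25))) = sqrt(5102 + (-81 - 36*sqrt(106))) = sqrt(5021 - 36*sqrt(106))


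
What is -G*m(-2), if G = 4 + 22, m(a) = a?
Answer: 52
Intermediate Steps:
G = 26
-G*m(-2) = -26*(-2) = -1*(-52) = 52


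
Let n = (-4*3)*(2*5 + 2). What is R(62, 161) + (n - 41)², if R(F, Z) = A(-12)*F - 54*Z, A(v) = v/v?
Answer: 25593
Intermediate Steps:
A(v) = 1
R(F, Z) = F - 54*Z (R(F, Z) = 1*F - 54*Z = F - 54*Z)
n = -144 (n = -12*(10 + 2) = -12*12 = -144)
R(62, 161) + (n - 41)² = (62 - 54*161) + (-144 - 41)² = (62 - 8694) + (-185)² = -8632 + 34225 = 25593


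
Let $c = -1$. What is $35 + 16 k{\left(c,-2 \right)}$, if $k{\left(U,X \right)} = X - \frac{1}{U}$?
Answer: $19$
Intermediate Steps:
$35 + 16 k{\left(c,-2 \right)} = 35 + 16 \left(-2 - \frac{1}{-1}\right) = 35 + 16 \left(-2 - -1\right) = 35 + 16 \left(-2 + 1\right) = 35 + 16 \left(-1\right) = 35 - 16 = 19$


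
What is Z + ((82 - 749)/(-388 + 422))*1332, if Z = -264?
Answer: -448710/17 ≈ -26395.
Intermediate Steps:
Z + ((82 - 749)/(-388 + 422))*1332 = -264 + ((82 - 749)/(-388 + 422))*1332 = -264 - 667/34*1332 = -264 - 444222/17 = -448710/17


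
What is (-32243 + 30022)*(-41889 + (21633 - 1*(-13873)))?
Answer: 14176643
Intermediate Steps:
(-32243 + 30022)*(-41889 + (21633 - 1*(-13873))) = -2221*(-41889 + (21633 + 13873)) = -2221*(-41889 + 35506) = -2221*(-6383) = 14176643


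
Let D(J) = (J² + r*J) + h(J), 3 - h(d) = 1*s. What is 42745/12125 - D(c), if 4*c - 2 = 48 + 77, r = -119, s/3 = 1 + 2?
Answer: 107852859/38800 ≈ 2779.7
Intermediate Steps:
s = 9 (s = 3*(1 + 2) = 3*3 = 9)
c = 127/4 (c = ½ + (48 + 77)/4 = ½ + (¼)*125 = ½ + 125/4 = 127/4 ≈ 31.750)
h(d) = -6 (h(d) = 3 - 9 = -6)
D(J) = -6 + J² - 119*J (D(J) = (J² - 119*J) - 6 = -6 + J² - 119*J)
42745/12125 - D(c) = 42745/12125 - (-6 + (127/4)² - 119*127/4) = 42745*(1/12125) - (-6 + 16129/16 - 15113/4) = 8549/2425 - 1*(-44419/16) = 8549/2425 + 44419/16 = 107852859/38800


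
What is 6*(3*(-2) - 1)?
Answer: -42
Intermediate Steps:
6*(3*(-2) - 1) = 6*(-6 - 1) = 6*(-7) = -42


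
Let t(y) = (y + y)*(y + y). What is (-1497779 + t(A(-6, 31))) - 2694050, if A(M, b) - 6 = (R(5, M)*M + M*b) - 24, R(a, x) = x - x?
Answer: -4025365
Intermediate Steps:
R(a, x) = 0
A(M, b) = -18 + M*b (A(M, b) = 6 + ((0*M + M*b) - 24) = 6 + ((0 + M*b) - 24) = 6 + (M*b - 24) = 6 + (-24 + M*b) = -18 + M*b)
t(y) = 4*y² (t(y) = (2*y)*(2*y) = 4*y²)
(-1497779 + t(A(-6, 31))) - 2694050 = (-1497779 + 4*(-18 - 6*31)²) - 2694050 = (-1497779 + 4*(-18 - 186)²) - 2694050 = (-1497779 + 4*(-204)²) - 2694050 = (-1497779 + 4*41616) - 2694050 = (-1497779 + 166464) - 2694050 = -1331315 - 2694050 = -4025365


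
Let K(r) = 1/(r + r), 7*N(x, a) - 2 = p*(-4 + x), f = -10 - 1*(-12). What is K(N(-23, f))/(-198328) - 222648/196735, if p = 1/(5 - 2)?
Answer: -88314468353/78036118160 ≈ -1.1317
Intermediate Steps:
p = ⅓ (p = 1/3 = ⅓ ≈ 0.33333)
f = 2 (f = -10 + 12 = 2)
N(x, a) = 2/21 + x/21 (N(x, a) = 2/7 + ((-4 + x)/3)/7 = 2/7 + (-4/3 + x/3)/7 = 2/7 + (-4/21 + x/21) = 2/21 + x/21)
K(r) = 1/(2*r)
K(N(-23, f))/(-198328) - 222648/196735 = (1/(2*(2/21 + (1/21)*(-23))))/(-198328) - 222648/196735 = (1/(2*(2/21 - 23/21)))*(-1/198328) - 222648*1/196735 = ((½)/(-1))*(-1/198328) - 222648/196735 = ((½)*(-1))*(-1/198328) - 222648/196735 = -½*(-1/198328) - 222648/196735 = 1/396656 - 222648/196735 = -88314468353/78036118160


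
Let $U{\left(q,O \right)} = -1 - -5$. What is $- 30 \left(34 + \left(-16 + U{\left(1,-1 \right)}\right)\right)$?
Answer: $-660$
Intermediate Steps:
$U{\left(q,O \right)} = 4$ ($U{\left(q,O \right)} = -1 + 5 = 4$)
$- 30 \left(34 + \left(-16 + U{\left(1,-1 \right)}\right)\right) = - 30 \left(34 + \left(-16 + 4\right)\right) = - 30 \left(34 - 12\right) = \left(-30\right) 22 = -660$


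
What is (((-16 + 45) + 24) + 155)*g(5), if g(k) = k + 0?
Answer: 1040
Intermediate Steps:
g(k) = k
(((-16 + 45) + 24) + 155)*g(5) = (((-16 + 45) + 24) + 155)*5 = ((29 + 24) + 155)*5 = (53 + 155)*5 = 208*5 = 1040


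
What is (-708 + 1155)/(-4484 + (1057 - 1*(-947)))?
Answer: -447/2480 ≈ -0.18024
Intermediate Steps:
(-708 + 1155)/(-4484 + (1057 - 1*(-947))) = 447/(-4484 + (1057 + 947)) = 447/(-4484 + 2004) = 447/(-2480) = 447*(-1/2480) = -447/2480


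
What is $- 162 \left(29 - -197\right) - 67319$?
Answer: $-103931$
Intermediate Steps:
$- 162 \left(29 - -197\right) - 67319 = - 162 \left(29 + 197\right) - 67319 = \left(-162\right) 226 - 67319 = -36612 - 67319 = -103931$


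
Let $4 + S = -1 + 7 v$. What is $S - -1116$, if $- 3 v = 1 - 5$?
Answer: $\frac{3361}{3} \approx 1120.3$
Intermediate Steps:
$v = \frac{4}{3}$ ($v = - \frac{1 - 5}{3} = \left(- \frac{1}{3}\right) \left(-4\right) = \frac{4}{3} \approx 1.3333$)
$S = \frac{13}{3}$ ($S = -4 + \left(-1 + 7 \cdot \frac{4}{3}\right) = -4 + \left(-1 + \frac{28}{3}\right) = -4 + \frac{25}{3} = \frac{13}{3} \approx 4.3333$)
$S - -1116 = \frac{13}{3} - -1116 = \frac{13}{3} + 1116 = \frac{3361}{3}$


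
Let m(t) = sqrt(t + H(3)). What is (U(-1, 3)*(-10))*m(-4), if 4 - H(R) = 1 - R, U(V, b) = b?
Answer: -30*sqrt(2) ≈ -42.426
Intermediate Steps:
H(R) = 3 + R (H(R) = 4 - (1 - R) = 4 + (-1 + R) = 3 + R)
m(t) = sqrt(6 + t) (m(t) = sqrt(t + (3 + 3)) = sqrt(t + 6) = sqrt(6 + t))
(U(-1, 3)*(-10))*m(-4) = (3*(-10))*sqrt(6 - 4) = -30*sqrt(2)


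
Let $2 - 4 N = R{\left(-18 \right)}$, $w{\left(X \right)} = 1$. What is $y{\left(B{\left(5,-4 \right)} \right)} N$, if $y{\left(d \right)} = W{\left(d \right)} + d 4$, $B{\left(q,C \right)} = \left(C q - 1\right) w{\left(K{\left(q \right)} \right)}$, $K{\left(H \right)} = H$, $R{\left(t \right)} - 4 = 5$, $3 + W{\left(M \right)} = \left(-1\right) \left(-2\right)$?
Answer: $\frac{595}{4} \approx 148.75$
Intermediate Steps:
$W{\left(M \right)} = -1$ ($W{\left(M \right)} = -3 - -2 = -3 + 2 = -1$)
$R{\left(t \right)} = 9$ ($R{\left(t \right)} = 4 + 5 = 9$)
$B{\left(q,C \right)} = -1 + C q$ ($B{\left(q,C \right)} = \left(C q - 1\right) 1 = \left(-1 + C q\right) 1 = -1 + C q$)
$y{\left(d \right)} = -1 + 4 d$ ($y{\left(d \right)} = -1 + d 4 = -1 + 4 d$)
$N = - \frac{7}{4}$ ($N = \frac{1}{2} - \frac{9}{4} = - \frac{7}{4} \approx -1.75$)
$y{\left(B{\left(5,-4 \right)} \right)} N = \left(-1 + 4 \left(-1 - 20\right)\right) \left(- \frac{7}{4}\right) = \left(-1 + 4 \left(-21\right)\right) \left(- \frac{7}{4}\right) = \left(-1 - 84\right) \left(- \frac{7}{4}\right) = \left(-85\right) \left(- \frac{7}{4}\right) = \frac{595}{4}$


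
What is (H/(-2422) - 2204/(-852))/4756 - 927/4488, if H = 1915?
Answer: -47297618447/229407281796 ≈ -0.20617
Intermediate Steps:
(H/(-2422) - 2204/(-852))/4756 - 927/4488 = (1915/(-2422) - 2204/(-852))/4756 - 927/4488 = (1915*(-1/2422) - 2204*(-1/852))*(1/4756) - 927*1/4488 = (-1915/2422 + 551/213)*(1/4756) - 309/1496 = (926627/515886)*(1/4756) - 309/1496 = 926627/2453553816 - 309/1496 = -47297618447/229407281796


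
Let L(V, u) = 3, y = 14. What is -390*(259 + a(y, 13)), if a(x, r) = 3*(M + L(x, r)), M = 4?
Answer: -109200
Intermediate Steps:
a(x, r) = 21 (a(x, r) = 3*(4 + 3) = 3*7 = 21)
-390*(259 + a(y, 13)) = -390*(259 + 21) = -390*280 = -109200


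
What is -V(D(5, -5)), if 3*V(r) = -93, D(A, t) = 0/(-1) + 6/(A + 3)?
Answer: 31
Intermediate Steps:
D(A, t) = 6/(3 + A) (D(A, t) = 0*(-1) + 6/(3 + A) = 0 + 6/(3 + A) = 6/(3 + A))
V(r) = -31 (V(r) = (⅓)*(-93) = -31)
-V(D(5, -5)) = -1*(-31) = 31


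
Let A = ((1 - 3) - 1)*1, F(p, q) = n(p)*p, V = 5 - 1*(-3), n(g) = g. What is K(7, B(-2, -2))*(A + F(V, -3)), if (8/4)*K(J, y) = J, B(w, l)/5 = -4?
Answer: 427/2 ≈ 213.50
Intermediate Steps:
B(w, l) = -20 (B(w, l) = 5*(-4) = -20)
K(J, y) = J/2
V = 8 (V = 5 + 3 = 8)
F(p, q) = p**2 (F(p, q) = p*p = p**2)
A = -3 (A = (-2 - 1)*1 = -3*1 = -3)
K(7, B(-2, -2))*(A + F(V, -3)) = ((1/2)*7)*(-3 + 8**2) = 7*(-3 + 64)/2 = (7/2)*61 = 427/2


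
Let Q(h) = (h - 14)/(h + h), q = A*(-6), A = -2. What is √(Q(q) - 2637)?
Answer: I*√94935/6 ≈ 51.353*I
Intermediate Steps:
q = 12 (q = -2*(-6) = 12)
Q(h) = (-14 + h)/(2*h) (Q(h) = (-14 + h)/((2*h)) = (-14 + h)*(1/(2*h)) = (-14 + h)/(2*h))
√(Q(q) - 2637) = √((½)*(-14 + 12)/12 - 2637) = √((½)*(1/12)*(-2) - 2637) = √(-1/12 - 2637) = √(-31645/12) = I*√94935/6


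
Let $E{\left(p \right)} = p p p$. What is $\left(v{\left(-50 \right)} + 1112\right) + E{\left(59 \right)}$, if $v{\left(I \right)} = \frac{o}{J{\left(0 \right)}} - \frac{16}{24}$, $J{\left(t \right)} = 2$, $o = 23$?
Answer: $\frac{1239011}{6} \approx 2.065 \cdot 10^{5}$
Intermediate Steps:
$E{\left(p \right)} = p^{3}$ ($E{\left(p \right)} = p^{2} p = p^{3}$)
$v{\left(I \right)} = \frac{65}{6}$ ($v{\left(I \right)} = \frac{23}{2} - \frac{16}{24} = 23 \cdot \frac{1}{2} - \frac{2}{3} = \frac{23}{2} - \frac{2}{3} = \frac{65}{6}$)
$\left(v{\left(-50 \right)} + 1112\right) + E{\left(59 \right)} = \left(\frac{65}{6} + 1112\right) + 59^{3} = \frac{6737}{6} + 205379 = \frac{1239011}{6}$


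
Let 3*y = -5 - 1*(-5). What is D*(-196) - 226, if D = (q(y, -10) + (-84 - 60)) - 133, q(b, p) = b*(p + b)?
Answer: 54066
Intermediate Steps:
y = 0 (y = (-5 - 1*(-5))/3 = (-5 + 5)/3 = (⅓)*0 = 0)
q(b, p) = b*(b + p)
D = -277 (D = (0*(0 - 10) + (-84 - 60)) - 133 = (0*(-10) - 144) - 133 = (0 - 144) - 133 = -144 - 133 = -277)
D*(-196) - 226 = -277*(-196) - 226 = 54292 - 226 = 54066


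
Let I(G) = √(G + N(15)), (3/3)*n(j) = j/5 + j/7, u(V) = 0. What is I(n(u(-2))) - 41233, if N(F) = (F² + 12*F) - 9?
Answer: -41233 + 6*√11 ≈ -41213.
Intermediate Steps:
n(j) = 12*j/35 (n(j) = j/5 + j/7 = 12*j/35)
N(F) = -9 + F² + 12*F
I(G) = √(396 + G) (I(G) = √(G + (-9 + 15² + 12*15)) = √(G + (-9 + 225 + 180)) = √(G + 396) = √(396 + G))
I(n(u(-2))) - 41233 = √(396 + (12/35)*0) - 41233 = √(396 + 0) - 41233 = √396 - 41233 = 6*√11 - 41233 = -41233 + 6*√11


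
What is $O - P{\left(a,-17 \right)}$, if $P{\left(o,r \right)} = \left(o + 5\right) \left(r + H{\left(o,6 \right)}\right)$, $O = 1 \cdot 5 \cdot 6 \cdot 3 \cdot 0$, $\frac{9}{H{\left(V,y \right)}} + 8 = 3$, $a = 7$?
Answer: $\frac{1128}{5} \approx 225.6$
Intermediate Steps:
$H{\left(V,y \right)} = - \frac{9}{5}$ ($H{\left(V,y \right)} = \frac{9}{-8 + 3} = \frac{9}{-5} = 9 \left(- \frac{1}{5}\right) = - \frac{9}{5}$)
$O = 0$ ($O = 5 \cdot 18 \cdot 0 = 5 \cdot 0 = 0$)
$P{\left(o,r \right)} = \left(5 + o\right) \left(- \frac{9}{5} + r\right)$ ($P{\left(o,r \right)} = \left(o + 5\right) \left(r - \frac{9}{5}\right) = \left(5 + o\right) \left(- \frac{9}{5} + r\right)$)
$O - P{\left(a,-17 \right)} = 0 - \left(-9 + 5 \left(-17\right) - \frac{63}{5} + 7 \left(-17\right)\right) = 0 - \left(-9 - 85 - \frac{63}{5} - 119\right) = 0 - - \frac{1128}{5} = 0 + \frac{1128}{5} = \frac{1128}{5}$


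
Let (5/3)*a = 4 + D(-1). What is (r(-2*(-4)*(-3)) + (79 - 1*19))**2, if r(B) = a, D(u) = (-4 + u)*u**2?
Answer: 88209/25 ≈ 3528.4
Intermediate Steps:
D(u) = u**2*(-4 + u)
a = -3/5 (a = 3*(4 + (-1)**2*(-4 - 1))/5 = 3*(4 + 1*(-5))/5 = 3*(4 - 5)/5 = (3/5)*(-1) = -3/5 ≈ -0.60000)
r(B) = -3/5
(r(-2*(-4)*(-3)) + (79 - 1*19))**2 = (-3/5 + (79 - 1*19))**2 = (-3/5 + (79 - 19))**2 = (-3/5 + 60)**2 = (297/5)**2 = 88209/25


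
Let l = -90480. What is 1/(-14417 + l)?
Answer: -1/104897 ≈ -9.5332e-6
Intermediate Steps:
1/(-14417 + l) = 1/(-14417 - 90480) = 1/(-104897) = -1/104897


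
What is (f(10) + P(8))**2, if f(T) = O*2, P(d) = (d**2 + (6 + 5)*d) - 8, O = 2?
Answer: 21904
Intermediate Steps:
P(d) = -8 + d**2 + 11*d (P(d) = (d**2 + 11*d) - 8 = -8 + d**2 + 11*d)
f(T) = 4 (f(T) = 2*2 = 4)
(f(10) + P(8))**2 = (4 + (-8 + 8**2 + 11*8))**2 = (4 + (-8 + 64 + 88))**2 = (4 + 144)**2 = 148**2 = 21904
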